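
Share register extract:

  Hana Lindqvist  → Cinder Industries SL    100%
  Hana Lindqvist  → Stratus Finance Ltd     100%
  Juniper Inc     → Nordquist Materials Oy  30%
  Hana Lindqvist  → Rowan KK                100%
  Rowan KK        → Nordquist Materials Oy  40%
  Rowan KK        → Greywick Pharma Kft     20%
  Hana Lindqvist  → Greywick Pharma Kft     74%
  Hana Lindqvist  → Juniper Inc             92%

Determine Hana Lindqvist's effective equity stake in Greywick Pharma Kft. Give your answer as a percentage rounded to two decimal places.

94.00%

Hana reaches Greywick along 2 paths.
Direct stake: 74% = 74%.
Via Rowan: 100% × 20% = 20%.
Total: 74% + 20% = 94%.
Rounded: 94.00%.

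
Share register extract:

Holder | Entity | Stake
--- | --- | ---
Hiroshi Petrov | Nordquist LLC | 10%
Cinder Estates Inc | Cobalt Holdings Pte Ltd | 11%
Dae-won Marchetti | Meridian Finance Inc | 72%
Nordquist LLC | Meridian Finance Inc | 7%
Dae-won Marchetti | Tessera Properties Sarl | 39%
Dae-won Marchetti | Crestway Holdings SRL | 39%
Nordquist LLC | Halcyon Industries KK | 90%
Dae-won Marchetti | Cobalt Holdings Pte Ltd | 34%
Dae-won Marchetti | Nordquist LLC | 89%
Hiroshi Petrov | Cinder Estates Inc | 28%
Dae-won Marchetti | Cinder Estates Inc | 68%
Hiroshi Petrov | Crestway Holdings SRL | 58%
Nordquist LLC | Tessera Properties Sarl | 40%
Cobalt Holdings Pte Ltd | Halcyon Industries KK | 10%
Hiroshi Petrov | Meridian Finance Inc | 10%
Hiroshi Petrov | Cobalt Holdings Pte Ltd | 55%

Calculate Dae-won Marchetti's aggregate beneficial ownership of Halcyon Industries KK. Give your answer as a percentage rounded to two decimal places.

Dae-won reaches Halcyon along 3 paths.
Via Cobalt: 34% × 10% = 3.4%.
Via Cinder → Cobalt: 68% × 11% × 10% = 0.748%.
Via Nordquist: 89% × 90% = 80.1%.
Total: 3.4% + 0.748% + 80.1% = 84.248%.
Rounded: 84.25%.

84.25%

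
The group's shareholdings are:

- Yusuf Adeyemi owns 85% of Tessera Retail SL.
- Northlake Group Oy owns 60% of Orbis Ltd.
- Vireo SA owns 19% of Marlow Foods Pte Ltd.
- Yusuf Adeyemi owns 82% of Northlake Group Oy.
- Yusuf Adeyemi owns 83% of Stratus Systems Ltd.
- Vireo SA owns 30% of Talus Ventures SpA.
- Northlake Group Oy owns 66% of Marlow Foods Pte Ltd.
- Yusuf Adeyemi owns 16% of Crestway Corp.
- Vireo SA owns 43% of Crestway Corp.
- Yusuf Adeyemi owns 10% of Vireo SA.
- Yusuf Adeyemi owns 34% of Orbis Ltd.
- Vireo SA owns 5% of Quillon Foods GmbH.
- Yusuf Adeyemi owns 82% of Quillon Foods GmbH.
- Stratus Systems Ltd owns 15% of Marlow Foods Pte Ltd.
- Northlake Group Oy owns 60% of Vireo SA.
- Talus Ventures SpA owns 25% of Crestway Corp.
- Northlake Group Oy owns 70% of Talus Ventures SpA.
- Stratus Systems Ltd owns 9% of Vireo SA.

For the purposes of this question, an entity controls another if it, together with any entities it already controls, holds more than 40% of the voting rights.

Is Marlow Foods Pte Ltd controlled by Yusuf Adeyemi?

Yusuf holds 83% of Stratus, so Yusuf controls Stratus.
Yusuf holds 82% of Northlake, so Yusuf controls Northlake.
Stratus and Yusuf and Northlake together hold 9% + 10% + 60% = 79% of Vireo, so Yusuf controls Vireo.
Vireo and Northlake and Stratus together hold 19% + 66% + 15% = 100% of Marlow, so Yusuf controls Marlow.

Yes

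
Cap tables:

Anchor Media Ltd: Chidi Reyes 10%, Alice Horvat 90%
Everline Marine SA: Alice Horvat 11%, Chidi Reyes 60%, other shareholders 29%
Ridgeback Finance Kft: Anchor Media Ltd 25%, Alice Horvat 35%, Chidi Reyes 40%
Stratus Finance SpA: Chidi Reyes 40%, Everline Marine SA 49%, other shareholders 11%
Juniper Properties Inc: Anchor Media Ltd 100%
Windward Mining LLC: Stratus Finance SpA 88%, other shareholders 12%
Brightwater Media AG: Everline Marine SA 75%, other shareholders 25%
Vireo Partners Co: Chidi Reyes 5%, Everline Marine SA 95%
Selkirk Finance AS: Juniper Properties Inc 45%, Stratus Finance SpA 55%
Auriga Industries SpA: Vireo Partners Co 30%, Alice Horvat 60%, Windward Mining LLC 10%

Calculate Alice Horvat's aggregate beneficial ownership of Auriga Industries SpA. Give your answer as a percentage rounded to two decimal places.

63.61%

Alice reaches Auriga along 3 paths.
Via Everline → Vireo: 11% × 95% × 30% = 3.135%.
Direct stake: 60% = 60%.
Via Everline → Stratus → Windward: 11% × 49% × 88% × 10% = 0.47432%.
Total: 3.135% + 60% + 0.47432% = 63.60932%.
Rounded: 63.61%.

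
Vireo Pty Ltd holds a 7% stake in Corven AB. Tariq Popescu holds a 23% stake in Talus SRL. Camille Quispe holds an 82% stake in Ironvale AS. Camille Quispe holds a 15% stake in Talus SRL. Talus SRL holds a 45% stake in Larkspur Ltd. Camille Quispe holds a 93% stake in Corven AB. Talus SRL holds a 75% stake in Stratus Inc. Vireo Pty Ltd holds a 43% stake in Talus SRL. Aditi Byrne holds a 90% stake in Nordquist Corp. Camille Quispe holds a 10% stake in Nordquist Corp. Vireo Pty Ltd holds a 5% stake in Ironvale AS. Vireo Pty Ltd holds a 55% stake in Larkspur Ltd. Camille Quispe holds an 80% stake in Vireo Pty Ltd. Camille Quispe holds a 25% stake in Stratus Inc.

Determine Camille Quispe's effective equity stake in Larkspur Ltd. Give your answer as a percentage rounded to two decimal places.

Camille reaches Larkspur along 3 paths.
Via Talus: 15% × 45% = 6.75%.
Via Vireo → Talus: 80% × 43% × 45% = 15.48%.
Via Vireo: 80% × 55% = 44%.
Total: 6.75% + 15.48% + 44% = 66.23%.

66.23%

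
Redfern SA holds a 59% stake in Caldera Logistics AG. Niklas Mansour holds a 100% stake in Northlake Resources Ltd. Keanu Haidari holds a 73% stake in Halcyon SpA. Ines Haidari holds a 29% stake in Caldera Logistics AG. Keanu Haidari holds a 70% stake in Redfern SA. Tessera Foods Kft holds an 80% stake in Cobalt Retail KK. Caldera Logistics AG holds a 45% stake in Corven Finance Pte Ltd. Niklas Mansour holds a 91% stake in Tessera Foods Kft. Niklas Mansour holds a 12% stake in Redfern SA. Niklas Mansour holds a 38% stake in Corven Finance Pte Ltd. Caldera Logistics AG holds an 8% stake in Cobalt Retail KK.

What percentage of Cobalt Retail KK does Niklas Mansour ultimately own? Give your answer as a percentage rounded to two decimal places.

73.37%

Niklas reaches Cobalt along 2 paths.
Via Tessera: 91% × 80% = 72.8%.
Via Redfern → Caldera: 12% × 59% × 8% = 0.5664%.
Total: 72.8% + 0.5664% = 73.3664%.
Rounded: 73.37%.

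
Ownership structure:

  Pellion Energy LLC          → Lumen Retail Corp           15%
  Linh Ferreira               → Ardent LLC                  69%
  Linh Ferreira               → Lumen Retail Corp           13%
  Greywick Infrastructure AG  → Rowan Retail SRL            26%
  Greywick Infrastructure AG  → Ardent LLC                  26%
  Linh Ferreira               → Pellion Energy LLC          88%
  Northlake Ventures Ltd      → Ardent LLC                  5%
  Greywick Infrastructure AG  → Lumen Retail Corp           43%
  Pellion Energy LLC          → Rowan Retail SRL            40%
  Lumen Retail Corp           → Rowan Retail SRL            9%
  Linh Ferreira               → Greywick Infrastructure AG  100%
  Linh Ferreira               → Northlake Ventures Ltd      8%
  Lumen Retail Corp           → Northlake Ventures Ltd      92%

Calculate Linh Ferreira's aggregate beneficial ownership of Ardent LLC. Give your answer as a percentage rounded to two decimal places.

Linh reaches Ardent along 6 paths.
Via Pellion → Lumen → Northlake: 88% × 15% × 92% × 5% = 0.6072%.
Via Greywick → Lumen → Northlake: 100% × 43% × 92% × 5% = 1.978%.
Via Lumen → Northlake: 13% × 92% × 5% = 0.598%.
Via Northlake: 8% × 5% = 0.4%.
Direct stake: 69% = 69%.
Via Greywick: 100% × 26% = 26%.
Total: 0.6072% + 1.978% + 0.598% + 0.4% + 69% + 26% = 98.5832%.
Rounded: 98.58%.

98.58%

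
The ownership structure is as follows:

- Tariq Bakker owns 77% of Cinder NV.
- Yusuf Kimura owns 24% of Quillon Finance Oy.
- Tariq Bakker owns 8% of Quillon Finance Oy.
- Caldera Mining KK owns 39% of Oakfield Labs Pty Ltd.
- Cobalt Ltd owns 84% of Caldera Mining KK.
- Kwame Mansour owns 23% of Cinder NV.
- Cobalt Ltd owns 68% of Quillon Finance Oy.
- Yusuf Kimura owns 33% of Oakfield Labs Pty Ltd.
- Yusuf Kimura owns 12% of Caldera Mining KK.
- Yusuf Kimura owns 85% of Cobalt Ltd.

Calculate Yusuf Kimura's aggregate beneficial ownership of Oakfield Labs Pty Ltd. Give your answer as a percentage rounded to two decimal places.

65.53%

Yusuf reaches Oakfield along 3 paths.
Direct stake: 33% = 33%.
Via Caldera: 12% × 39% = 4.68%.
Via Cobalt → Caldera: 85% × 84% × 39% = 27.846%.
Total: 33% + 4.68% + 27.846% = 65.526%.
Rounded: 65.53%.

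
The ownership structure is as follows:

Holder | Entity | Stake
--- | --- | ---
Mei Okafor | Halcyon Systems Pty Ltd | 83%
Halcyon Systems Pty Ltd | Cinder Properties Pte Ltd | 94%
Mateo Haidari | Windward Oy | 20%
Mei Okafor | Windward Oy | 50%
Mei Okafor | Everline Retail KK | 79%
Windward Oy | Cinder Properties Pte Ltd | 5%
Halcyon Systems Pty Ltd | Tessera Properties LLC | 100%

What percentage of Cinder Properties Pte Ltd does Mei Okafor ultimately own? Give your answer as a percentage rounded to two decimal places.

Mei reaches Cinder along 2 paths.
Via Halcyon: 83% × 94% = 78.02%.
Via Windward: 50% × 5% = 2.5%.
Total: 78.02% + 2.5% = 80.52%.

80.52%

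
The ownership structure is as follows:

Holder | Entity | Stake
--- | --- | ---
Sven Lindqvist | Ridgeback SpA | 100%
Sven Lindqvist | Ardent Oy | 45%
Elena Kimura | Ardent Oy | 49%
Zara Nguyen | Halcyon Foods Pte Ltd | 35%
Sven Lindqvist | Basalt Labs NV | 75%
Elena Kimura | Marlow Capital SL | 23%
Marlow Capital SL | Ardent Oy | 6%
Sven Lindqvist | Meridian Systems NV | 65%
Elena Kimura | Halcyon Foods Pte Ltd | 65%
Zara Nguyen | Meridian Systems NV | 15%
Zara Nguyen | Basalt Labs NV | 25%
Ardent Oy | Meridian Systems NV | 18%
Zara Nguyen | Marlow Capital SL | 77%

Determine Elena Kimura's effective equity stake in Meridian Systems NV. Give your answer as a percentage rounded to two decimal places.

9.07%

Elena reaches Meridian along 2 paths.
Via Marlow → Ardent: 23% × 6% × 18% = 0.2484%.
Via Ardent: 49% × 18% = 8.82%.
Total: 0.2484% + 8.82% = 9.0684%.
Rounded: 9.07%.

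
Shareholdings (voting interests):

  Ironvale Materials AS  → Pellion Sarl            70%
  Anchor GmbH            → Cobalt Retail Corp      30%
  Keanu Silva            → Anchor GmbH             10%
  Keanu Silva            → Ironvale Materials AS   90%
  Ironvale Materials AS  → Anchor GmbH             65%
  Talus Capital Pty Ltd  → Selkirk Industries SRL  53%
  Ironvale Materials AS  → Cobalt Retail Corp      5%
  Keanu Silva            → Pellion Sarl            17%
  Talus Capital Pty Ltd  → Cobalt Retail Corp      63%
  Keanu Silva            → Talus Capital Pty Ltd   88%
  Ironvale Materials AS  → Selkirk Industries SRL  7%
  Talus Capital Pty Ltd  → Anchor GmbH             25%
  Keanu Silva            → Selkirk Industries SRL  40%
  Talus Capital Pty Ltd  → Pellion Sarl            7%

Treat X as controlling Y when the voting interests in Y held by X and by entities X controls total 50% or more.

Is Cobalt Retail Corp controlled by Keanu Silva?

Keanu holds 90% of Ironvale, so Keanu controls Ironvale.
Keanu holds 88% of Talus, so Keanu controls Talus.
Talus and Keanu and Ironvale together hold 25% + 10% + 65% = 100% of Anchor, so Keanu controls Anchor.
Talus and Ironvale and Anchor together hold 63% + 5% + 30% = 98% of Cobalt, so Keanu controls Cobalt.

Yes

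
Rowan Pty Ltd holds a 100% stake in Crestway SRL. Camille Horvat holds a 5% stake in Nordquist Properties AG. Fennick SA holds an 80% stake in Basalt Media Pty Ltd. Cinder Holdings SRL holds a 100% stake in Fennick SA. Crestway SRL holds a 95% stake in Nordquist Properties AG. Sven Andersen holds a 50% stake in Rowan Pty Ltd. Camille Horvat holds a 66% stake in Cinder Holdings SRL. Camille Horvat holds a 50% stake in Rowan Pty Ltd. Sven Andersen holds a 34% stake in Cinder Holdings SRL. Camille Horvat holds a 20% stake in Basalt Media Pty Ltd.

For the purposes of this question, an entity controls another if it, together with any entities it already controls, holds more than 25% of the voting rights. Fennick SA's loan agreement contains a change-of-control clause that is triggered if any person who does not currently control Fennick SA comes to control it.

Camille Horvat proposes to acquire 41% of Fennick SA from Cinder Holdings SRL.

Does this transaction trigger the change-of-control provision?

No

The purchase adds only to Camille's holdings (Cinder's stake shrinks), so Camille is the only person who could newly come to control Fennick.
Camille holds 66% of Cinder, so Camille controls Cinder.
Cinder holds 100% of Fennick, so Camille controls Fennick.
So Camille already controls Fennick before the transaction.
After the purchase, Camille holds 41% of Fennick directly, and Cinder's stake falls to 59%.
Camille controlled Fennick already, so this is not a new person acquiring control; every other person's position is unchanged or reduced.
No new person acquires control, so the clause is not triggered.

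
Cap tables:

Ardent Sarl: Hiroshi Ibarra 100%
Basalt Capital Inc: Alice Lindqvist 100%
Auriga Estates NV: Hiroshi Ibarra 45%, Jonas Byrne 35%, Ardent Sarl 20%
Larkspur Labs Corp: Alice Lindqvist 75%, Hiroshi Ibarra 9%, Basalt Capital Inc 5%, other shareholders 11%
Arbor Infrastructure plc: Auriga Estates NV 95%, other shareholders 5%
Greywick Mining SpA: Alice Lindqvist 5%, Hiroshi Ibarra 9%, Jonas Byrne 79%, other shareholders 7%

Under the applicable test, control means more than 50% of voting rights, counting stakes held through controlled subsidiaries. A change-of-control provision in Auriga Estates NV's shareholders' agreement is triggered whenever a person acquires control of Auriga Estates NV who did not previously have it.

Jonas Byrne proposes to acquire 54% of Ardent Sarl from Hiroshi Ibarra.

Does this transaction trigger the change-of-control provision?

The purchase adds only to Jonas's holdings (Hiroshi's stake shrinks), so Jonas is the only person who could newly come to control Auriga.
Jonas holds 79% of Greywick, so Jonas controls Greywick.
In Auriga, Jonas's side holds only 35%, not > 50%.
So before the transaction, Jonas does not control Auriga.
After the purchase, Jonas holds 54% of Ardent directly, and Hiroshi's stake falls to 46%.
Jonas holds 54% of Ardent, so Jonas controls Ardent.
Jonas and Ardent together hold 35% + 20% = 55% of Auriga, so Jonas controls Auriga.
Jonas did not control Auriga before and does after, so the clause is triggered.

Yes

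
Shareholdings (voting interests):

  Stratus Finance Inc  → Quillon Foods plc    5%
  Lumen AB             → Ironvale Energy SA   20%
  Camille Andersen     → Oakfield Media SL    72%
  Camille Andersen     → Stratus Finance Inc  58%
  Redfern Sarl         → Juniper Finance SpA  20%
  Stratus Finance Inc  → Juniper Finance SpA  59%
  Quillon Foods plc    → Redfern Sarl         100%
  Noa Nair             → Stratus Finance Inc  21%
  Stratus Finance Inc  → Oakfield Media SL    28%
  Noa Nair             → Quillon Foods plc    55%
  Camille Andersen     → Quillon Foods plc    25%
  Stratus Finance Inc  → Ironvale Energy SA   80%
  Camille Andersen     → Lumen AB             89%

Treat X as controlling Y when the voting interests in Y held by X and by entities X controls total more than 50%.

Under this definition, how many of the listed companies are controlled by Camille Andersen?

5

Camille holds 89% of Lumen, so Camille controls Lumen.
Camille holds 58% of Stratus, so Camille controls Stratus.
Stratus and Camille together hold 28% + 72% = 100% of Oakfield, so Camille controls Oakfield.
Stratus and Lumen together hold 80% + 20% = 100% of Ironvale, so Camille controls Ironvale.
Stratus holds 59% of Juniper, so Camille controls Juniper.
No other company's threshold is met.
Camille controls 5 companies.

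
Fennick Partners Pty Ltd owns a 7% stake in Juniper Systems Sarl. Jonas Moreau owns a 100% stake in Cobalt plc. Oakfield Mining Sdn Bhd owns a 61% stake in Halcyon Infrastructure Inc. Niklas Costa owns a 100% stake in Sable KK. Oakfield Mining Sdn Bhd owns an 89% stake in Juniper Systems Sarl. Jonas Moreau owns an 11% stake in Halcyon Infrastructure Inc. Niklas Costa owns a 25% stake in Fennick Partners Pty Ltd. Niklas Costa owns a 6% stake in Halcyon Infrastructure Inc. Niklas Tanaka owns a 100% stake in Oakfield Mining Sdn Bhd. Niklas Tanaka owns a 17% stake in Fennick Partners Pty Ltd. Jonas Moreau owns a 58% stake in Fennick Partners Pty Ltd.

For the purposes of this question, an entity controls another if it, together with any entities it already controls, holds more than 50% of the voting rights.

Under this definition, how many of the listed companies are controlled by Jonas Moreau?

2

Jonas holds 100% of Cobalt, so Jonas controls Cobalt.
Jonas holds 58% of Fennick, so Jonas controls Fennick.
No other company's threshold is met.
Jonas controls 2 companies.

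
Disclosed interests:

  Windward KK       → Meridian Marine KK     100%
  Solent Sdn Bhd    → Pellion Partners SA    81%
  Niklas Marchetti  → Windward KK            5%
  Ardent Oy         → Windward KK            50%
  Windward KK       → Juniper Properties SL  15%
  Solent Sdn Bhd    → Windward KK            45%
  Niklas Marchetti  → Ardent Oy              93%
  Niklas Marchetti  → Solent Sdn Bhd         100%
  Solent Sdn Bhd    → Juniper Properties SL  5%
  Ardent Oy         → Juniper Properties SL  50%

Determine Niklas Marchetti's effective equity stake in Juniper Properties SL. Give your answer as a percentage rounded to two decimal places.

65.98%

Niklas reaches Juniper along 5 paths.
Via Windward: 5% × 15% = 0.75%.
Via Solent → Windward: 100% × 45% × 15% = 6.75%.
Via Ardent → Windward: 93% × 50% × 15% = 6.975%.
Via Ardent: 93% × 50% = 46.5%.
Via Solent: 100% × 5% = 5%.
Total: 0.75% + 6.75% + 6.975% + 46.5% + 5% = 65.975%.
Rounded: 65.98%.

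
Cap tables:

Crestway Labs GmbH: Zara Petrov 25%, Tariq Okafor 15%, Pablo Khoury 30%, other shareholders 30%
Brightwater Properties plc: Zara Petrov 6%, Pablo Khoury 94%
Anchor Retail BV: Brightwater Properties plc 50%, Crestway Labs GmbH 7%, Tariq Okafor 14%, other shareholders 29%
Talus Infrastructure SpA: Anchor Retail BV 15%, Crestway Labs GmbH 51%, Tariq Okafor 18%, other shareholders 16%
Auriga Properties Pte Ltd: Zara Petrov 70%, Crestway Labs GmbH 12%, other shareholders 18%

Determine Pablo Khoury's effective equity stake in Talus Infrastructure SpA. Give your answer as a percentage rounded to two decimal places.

22.67%

Pablo reaches Talus along 3 paths.
Via Brightwater → Anchor: 94% × 50% × 15% = 7.05%.
Via Crestway → Anchor: 30% × 7% × 15% = 0.315%.
Via Crestway: 30% × 51% = 15.3%.
Total: 7.05% + 0.315% + 15.3% = 22.665%.
Rounded: 22.67%.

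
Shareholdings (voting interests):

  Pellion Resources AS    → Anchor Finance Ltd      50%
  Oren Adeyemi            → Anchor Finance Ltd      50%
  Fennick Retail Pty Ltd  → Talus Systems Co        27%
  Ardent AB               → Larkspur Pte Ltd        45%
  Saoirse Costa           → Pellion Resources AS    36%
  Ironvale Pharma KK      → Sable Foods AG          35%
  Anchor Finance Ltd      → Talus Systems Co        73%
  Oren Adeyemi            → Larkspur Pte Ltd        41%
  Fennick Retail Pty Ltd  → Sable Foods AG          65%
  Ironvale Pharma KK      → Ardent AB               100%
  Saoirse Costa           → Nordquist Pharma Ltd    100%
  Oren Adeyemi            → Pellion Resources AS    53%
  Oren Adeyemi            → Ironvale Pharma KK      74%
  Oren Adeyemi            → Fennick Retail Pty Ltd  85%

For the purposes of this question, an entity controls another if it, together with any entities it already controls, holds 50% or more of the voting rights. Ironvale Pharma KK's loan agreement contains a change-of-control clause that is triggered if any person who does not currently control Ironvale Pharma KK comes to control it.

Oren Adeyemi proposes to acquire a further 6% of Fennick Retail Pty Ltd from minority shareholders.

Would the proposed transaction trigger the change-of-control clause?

The purchase changes only Oren's holdings, so Oren is the only person who could newly come to control Ironvale.
Oren holds 74% of Ironvale, so Oren controls Ironvale.
So Oren already controls Ironvale before the transaction.
After the purchase, Oren's direct stake in Fennick rises to 85% + 6% = 91%.
Oren controlled Ironvale already, so this is not a new person acquiring control; every other person's position is unchanged or reduced.
No new person acquires control, so the clause is not triggered.

No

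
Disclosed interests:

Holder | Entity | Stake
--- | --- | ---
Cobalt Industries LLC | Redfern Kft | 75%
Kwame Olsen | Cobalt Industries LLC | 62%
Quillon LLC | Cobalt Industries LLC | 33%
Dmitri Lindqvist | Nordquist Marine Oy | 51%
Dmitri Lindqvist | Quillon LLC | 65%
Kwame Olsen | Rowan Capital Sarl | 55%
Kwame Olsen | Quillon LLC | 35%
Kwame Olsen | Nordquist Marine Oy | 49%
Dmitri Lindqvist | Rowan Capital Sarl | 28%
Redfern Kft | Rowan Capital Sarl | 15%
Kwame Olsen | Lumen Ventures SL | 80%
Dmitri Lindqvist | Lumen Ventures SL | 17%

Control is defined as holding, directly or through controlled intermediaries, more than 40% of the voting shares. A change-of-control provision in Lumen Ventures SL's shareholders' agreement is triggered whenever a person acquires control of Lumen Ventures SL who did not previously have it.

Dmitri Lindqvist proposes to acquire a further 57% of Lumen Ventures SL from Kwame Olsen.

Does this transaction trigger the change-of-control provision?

Yes

The purchase adds only to Dmitri's holdings (Kwame's stake shrinks), so Dmitri is the only person who could newly come to control Lumen.
Dmitri holds 51% of Nordquist, so Dmitri controls Nordquist.
Dmitri holds 65% of Quillon, so Dmitri controls Quillon.
In Lumen, Dmitri's side holds only 17%, not > 40%.
So before the transaction, Dmitri does not control Lumen.
After the purchase, Dmitri's direct stake in Lumen rises to 17% + 57% = 74%, and Kwame's stake falls to 23%.
Dmitri holds 74% of Lumen, so Dmitri controls Lumen.
Dmitri did not control Lumen before and does after, so the clause is triggered.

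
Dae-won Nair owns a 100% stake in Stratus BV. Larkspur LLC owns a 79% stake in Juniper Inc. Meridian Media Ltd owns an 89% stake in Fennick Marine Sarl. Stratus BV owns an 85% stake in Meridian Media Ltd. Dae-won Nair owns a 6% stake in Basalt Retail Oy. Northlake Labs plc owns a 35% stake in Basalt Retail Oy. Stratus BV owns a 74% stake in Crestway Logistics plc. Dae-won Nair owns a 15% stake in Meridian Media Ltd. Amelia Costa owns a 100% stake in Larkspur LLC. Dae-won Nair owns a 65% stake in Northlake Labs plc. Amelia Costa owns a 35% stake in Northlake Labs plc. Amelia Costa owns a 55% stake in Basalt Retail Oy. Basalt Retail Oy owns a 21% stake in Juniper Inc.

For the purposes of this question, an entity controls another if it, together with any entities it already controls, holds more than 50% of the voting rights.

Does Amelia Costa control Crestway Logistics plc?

No

Amelia holds 55% of Basalt, so Amelia controls Basalt.
Amelia holds 100% of Larkspur, so Amelia controls Larkspur.
Basalt and Larkspur together hold 21% + 79% = 100% of Juniper, so Amelia controls Juniper.
Neither Amelia nor any entity Amelia controls holds any voting interest in Crestway.
So Amelia does not control Crestway.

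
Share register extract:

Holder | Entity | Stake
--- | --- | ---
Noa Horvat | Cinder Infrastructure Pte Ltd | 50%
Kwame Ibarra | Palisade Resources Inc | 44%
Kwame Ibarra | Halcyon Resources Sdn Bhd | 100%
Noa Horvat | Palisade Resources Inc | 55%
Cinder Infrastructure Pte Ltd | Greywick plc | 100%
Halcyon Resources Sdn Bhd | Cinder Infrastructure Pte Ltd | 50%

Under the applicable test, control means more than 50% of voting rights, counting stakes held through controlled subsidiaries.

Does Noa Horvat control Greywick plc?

No

Noa holds 55% of Palisade, so Noa controls Palisade.
Neither Noa nor any entity Noa controls holds any voting interest in Greywick.
So Noa does not control Greywick.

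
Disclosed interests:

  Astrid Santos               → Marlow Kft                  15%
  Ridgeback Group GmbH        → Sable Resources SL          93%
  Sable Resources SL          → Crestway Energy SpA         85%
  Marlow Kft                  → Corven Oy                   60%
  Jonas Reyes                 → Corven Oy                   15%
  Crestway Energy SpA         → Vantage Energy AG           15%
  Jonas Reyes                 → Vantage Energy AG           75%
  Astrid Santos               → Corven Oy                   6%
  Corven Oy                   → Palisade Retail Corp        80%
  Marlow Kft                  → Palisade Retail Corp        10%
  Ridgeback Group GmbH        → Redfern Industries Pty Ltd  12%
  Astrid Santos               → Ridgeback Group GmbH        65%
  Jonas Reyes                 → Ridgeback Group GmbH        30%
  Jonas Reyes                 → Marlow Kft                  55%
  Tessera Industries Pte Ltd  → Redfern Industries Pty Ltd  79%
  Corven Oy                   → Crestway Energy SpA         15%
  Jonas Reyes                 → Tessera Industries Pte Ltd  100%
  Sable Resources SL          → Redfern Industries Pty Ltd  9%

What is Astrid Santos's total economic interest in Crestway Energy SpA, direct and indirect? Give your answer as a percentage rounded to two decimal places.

53.63%

Astrid reaches Crestway along 3 paths.
Via Marlow → Corven: 15% × 60% × 15% = 1.35%.
Via Corven: 6% × 15% = 0.9%.
Via Ridgeback → Sable: 65% × 93% × 85% = 51.3825%.
Total: 1.35% + 0.9% + 51.3825% = 53.6325%.
Rounded: 53.63%.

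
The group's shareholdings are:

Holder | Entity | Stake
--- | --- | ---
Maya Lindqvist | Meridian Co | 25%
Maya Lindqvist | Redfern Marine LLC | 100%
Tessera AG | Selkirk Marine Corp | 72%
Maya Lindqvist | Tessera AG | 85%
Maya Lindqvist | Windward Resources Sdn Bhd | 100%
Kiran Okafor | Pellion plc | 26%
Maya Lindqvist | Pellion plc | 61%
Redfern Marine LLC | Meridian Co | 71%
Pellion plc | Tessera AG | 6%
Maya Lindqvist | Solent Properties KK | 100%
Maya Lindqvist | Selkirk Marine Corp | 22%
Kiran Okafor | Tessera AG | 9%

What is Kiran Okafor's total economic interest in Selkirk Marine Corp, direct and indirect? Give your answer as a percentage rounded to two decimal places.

7.60%

Kiran reaches Selkirk along 2 paths.
Via Pellion → Tessera: 26% × 6% × 72% = 1.1232%.
Via Tessera: 9% × 72% = 6.48%.
Total: 1.1232% + 6.48% = 7.6032%.
Rounded: 7.60%.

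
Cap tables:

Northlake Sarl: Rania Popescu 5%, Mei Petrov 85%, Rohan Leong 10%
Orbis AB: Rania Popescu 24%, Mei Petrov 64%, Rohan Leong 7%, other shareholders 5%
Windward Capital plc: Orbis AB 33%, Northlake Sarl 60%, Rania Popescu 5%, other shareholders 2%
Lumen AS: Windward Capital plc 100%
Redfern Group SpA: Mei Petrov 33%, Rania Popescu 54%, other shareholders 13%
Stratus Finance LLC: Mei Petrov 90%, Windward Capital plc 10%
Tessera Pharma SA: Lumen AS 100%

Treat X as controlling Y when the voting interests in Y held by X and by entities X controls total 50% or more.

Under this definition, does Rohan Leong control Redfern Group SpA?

Rohan's largest direct stake is 10% in Northlake, which does not meet the threshold, so Rohan controls no company.
Neither Rohan nor any entity Rohan controls holds any voting interest in Redfern.
So Rohan does not control Redfern.

No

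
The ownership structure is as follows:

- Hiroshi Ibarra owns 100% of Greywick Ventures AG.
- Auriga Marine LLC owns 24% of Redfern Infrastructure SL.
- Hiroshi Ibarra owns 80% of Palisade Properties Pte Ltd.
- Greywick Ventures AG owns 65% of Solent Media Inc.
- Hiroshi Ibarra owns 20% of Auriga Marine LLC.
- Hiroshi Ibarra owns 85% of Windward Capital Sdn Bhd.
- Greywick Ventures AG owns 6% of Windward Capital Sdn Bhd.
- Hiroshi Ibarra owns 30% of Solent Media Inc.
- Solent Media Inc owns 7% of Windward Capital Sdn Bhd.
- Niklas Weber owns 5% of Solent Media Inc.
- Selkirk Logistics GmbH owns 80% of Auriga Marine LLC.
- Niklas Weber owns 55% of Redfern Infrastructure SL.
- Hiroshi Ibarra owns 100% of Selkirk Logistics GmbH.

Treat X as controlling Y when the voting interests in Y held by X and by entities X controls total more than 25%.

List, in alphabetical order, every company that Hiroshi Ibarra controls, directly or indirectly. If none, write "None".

Auriga Marine LLC, Greywick Ventures AG, Palisade Properties Pte Ltd, Selkirk Logistics GmbH, Solent Media Inc, Windward Capital Sdn Bhd

Hiroshi holds 100% of Selkirk, so Hiroshi controls Selkirk.
Hiroshi holds 100% of Greywick, so Hiroshi controls Greywick.
Hiroshi and Greywick together hold 30% + 65% = 95% of Solent, so Hiroshi controls Solent.
Hiroshi holds 80% of Palisade, so Hiroshi controls Palisade.
Selkirk and Hiroshi together hold 80% + 20% = 100% of Auriga, so Hiroshi controls Auriga.
Solent and Hiroshi and Greywick together hold 7% + 85% + 6% = 98% of Windward, so Hiroshi controls Windward.
No other company's threshold is met.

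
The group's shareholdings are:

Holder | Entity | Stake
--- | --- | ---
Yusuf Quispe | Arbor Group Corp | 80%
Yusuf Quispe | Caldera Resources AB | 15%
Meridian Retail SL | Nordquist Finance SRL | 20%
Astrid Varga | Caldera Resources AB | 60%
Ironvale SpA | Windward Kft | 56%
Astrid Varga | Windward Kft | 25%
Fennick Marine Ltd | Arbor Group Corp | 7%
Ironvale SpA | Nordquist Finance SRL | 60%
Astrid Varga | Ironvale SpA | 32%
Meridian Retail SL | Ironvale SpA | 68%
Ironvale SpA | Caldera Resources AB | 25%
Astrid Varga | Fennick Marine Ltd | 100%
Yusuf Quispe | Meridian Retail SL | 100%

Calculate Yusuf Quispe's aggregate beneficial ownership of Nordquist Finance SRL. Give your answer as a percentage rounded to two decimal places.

60.80%

Yusuf reaches Nordquist along 2 paths.
Via Meridian: 100% × 20% = 20%.
Via Meridian → Ironvale: 100% × 68% × 60% = 40.8%.
Total: 20% + 40.8% = 60.8%.
Rounded: 60.80%.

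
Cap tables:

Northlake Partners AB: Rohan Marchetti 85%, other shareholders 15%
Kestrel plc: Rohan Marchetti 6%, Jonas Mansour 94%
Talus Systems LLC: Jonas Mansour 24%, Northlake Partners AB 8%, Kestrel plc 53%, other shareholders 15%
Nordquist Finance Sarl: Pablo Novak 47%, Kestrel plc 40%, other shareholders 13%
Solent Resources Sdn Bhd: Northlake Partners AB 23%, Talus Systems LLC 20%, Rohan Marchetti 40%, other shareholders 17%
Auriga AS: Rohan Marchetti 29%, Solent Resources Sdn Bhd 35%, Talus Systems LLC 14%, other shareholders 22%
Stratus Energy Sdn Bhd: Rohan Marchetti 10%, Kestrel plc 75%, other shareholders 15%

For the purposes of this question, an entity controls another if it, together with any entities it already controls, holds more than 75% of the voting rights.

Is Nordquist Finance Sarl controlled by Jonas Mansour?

No

Jonas holds 94% of Kestrel, so Jonas controls Kestrel.
Jonas and Kestrel together hold 24% + 53% = 77% of Talus, so Jonas controls Talus.
In Nordquist, Jonas's side holds only 40%, not > 75%.
So Jonas does not control Nordquist.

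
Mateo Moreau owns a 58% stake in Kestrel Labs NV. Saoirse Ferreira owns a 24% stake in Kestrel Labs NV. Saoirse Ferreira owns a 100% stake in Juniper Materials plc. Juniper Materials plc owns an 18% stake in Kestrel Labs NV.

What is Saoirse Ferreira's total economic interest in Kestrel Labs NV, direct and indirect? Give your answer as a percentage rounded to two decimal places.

Saoirse reaches Kestrel along 2 paths.
Via Juniper: 100% × 18% = 18%.
Direct stake: 24% = 24%.
Total: 18% + 24% = 42%.
Rounded: 42.00%.

42.00%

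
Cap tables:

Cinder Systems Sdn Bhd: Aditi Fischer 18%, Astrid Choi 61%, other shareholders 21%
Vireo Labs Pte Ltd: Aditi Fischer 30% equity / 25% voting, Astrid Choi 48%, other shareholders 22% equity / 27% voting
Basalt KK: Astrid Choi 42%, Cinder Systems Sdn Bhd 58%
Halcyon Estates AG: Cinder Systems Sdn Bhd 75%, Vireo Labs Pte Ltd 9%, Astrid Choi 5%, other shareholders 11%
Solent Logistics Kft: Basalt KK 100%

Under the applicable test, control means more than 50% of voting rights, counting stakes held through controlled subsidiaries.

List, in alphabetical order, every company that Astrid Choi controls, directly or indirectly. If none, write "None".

Basalt KK, Cinder Systems Sdn Bhd, Halcyon Estates AG, Solent Logistics Kft

Astrid holds 61% of Cinder, so Astrid controls Cinder.
Astrid and Cinder together hold 42% + 58% = 100% of Basalt, so Astrid controls Basalt.
Cinder and Astrid together hold 75% + 5% = 80% of Halcyon, so Astrid controls Halcyon.
Basalt holds 100% of Solent, so Astrid controls Solent.
No other company's threshold is met.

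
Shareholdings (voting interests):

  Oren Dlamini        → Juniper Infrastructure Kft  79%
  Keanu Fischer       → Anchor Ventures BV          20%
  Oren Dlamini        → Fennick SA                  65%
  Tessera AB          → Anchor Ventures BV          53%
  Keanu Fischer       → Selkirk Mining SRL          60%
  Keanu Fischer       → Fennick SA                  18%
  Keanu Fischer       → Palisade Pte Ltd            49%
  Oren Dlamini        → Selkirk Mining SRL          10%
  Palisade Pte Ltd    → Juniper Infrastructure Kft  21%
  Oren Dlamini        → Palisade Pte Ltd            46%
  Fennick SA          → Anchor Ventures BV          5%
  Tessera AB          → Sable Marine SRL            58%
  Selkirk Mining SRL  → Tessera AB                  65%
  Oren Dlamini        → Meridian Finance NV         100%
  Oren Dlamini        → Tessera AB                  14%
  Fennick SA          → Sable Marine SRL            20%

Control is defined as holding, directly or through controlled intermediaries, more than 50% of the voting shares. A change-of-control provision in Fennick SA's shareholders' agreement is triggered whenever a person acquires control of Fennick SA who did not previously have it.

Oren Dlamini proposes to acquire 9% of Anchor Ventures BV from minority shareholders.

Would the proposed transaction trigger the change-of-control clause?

No

The purchase changes only Oren's holdings, so Oren is the only person who could newly come to control Fennick.
Oren holds 65% of Fennick, so Oren controls Fennick.
So Oren already controls Fennick before the transaction.
After the purchase, Oren holds 9% of Anchor directly.
Oren controlled Fennick already, so this is not a new person acquiring control; every other person's position is unchanged or reduced.
No new person acquires control, so the clause is not triggered.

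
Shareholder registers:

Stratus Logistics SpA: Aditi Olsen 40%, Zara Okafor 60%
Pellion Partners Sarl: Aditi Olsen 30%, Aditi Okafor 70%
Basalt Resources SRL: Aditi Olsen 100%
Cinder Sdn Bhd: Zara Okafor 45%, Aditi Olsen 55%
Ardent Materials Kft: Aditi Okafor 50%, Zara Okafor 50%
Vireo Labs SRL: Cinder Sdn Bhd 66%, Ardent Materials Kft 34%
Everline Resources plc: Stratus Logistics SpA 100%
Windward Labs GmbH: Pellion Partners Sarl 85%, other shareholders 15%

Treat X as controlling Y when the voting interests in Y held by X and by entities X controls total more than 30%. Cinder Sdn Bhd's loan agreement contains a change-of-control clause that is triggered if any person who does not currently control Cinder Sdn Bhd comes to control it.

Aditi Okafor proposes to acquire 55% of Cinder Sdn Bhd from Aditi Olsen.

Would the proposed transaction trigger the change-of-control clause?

The purchase adds only to Aditi Okafor's holdings (Aditi Olsen's stake shrinks), so Aditi Okafor is the only person who could newly come to control Cinder.
Aditi Okafor holds 70% of Pellion, so Aditi Okafor controls Pellion.
Aditi Okafor holds 50% of Ardent, so Aditi Okafor controls Ardent.
Ardent holds 34% of Vireo, so Aditi Okafor controls Vireo.
Pellion holds 85% of Windward, so Aditi Okafor controls Windward.
Neither Aditi Okafor nor any entity Aditi Okafor controls holds any voting interest in Cinder.
So before the transaction, Aditi Okafor does not control Cinder.
After the purchase, Aditi Okafor holds 55% of Cinder directly, and Aditi Olsen's stake falls to 0%.
Aditi Okafor holds 55% of Cinder, so Aditi Okafor controls Cinder.
Aditi Okafor did not control Cinder before and does after, so the clause is triggered.

Yes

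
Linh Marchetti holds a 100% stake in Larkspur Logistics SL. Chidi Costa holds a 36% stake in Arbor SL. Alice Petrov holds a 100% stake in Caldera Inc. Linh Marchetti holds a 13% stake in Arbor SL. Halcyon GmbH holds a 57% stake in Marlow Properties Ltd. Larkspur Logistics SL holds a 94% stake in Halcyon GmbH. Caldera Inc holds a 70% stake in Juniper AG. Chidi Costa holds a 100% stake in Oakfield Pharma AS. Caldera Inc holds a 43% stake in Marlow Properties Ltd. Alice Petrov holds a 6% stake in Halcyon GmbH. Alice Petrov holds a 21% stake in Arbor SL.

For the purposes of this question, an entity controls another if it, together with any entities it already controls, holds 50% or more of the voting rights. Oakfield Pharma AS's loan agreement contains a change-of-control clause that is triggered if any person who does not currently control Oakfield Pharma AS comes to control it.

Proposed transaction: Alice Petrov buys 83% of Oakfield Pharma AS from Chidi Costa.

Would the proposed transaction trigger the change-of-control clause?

The purchase adds only to Alice's holdings (Chidi's stake shrinks), so Alice is the only person who could newly come to control Oakfield.
Alice holds 100% of Caldera, so Alice controls Caldera.
Caldera holds 70% of Juniper, so Alice controls Juniper.
Neither Alice nor any entity Alice controls holds any voting interest in Oakfield.
So before the transaction, Alice does not control Oakfield.
After the purchase, Alice holds 83% of Oakfield directly, and Chidi's stake falls to 17%.
Alice holds 83% of Oakfield, so Alice controls Oakfield.
Alice did not control Oakfield before and does after, so the clause is triggered.

Yes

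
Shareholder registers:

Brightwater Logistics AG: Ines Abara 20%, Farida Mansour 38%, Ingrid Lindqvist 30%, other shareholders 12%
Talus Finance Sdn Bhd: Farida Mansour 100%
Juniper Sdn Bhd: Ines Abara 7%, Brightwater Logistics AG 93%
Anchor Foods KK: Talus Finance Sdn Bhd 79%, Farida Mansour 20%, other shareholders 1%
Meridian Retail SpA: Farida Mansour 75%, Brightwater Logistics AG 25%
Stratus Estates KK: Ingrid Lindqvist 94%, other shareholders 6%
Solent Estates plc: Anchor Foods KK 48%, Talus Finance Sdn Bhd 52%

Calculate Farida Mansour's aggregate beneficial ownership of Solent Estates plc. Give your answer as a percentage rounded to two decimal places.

99.52%

Farida reaches Solent along 3 paths.
Via Talus → Anchor: 100% × 79% × 48% = 37.92%.
Via Anchor: 20% × 48% = 9.6%.
Via Talus: 100% × 52% = 52%.
Total: 37.92% + 9.6% + 52% = 99.52%.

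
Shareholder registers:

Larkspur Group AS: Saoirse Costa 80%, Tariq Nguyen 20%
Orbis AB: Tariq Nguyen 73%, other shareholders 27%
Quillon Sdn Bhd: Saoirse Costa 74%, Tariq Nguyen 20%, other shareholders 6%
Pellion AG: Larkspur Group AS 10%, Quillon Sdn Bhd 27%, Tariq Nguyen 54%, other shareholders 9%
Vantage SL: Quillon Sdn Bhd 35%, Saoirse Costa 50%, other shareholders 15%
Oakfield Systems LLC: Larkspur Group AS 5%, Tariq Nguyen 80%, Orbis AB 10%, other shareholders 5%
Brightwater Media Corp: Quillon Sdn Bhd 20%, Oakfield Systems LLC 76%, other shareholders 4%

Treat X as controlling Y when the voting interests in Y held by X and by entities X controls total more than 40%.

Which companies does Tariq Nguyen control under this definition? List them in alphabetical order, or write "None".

Tariq holds 73% of Orbis, so Tariq controls Orbis.
Tariq holds 54% of Pellion, so Tariq controls Pellion.
Tariq and Orbis together hold 80% + 10% = 90% of Oakfield, so Tariq controls Oakfield.
Oakfield holds 76% of Brightwater, so Tariq controls Brightwater.
No other company's threshold is met.

Brightwater Media Corp, Oakfield Systems LLC, Orbis AB, Pellion AG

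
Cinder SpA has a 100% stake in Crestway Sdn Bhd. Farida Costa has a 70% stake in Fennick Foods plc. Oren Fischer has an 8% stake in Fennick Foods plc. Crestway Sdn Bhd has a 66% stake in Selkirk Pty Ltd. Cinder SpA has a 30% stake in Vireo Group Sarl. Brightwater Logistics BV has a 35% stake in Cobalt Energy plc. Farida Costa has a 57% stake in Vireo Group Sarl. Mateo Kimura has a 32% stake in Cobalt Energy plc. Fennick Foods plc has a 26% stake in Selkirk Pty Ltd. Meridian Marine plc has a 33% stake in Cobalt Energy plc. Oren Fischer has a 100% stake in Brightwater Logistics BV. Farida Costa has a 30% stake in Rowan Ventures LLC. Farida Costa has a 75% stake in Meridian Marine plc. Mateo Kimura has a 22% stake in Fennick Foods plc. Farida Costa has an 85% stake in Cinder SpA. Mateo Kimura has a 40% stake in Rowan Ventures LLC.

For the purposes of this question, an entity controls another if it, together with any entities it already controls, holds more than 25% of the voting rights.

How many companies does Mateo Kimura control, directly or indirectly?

Mateo holds 40% of Rowan, so Mateo controls Rowan.
Mateo holds 32% of Cobalt, so Mateo controls Cobalt.
No other company's threshold is met.
Mateo controls 2 companies.

2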